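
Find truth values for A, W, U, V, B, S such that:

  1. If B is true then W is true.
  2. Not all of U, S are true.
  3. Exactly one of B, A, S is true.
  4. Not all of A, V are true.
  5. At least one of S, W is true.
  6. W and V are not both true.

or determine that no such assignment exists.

A = False; W = True; U = False; V = False; B = False; S = True

  (1) B=F ⇒ W: vacuous ✓
  (2) {U, S}: 1/2 true — not all ✓
  (3) {B, A, S}: 1 true — exactly one ✓
  (4) {A, V}: 0/2 true — not all ✓
  (5) {S, W}: 2 true — at least one ✓
  (6) W=T, V=F — not both ✓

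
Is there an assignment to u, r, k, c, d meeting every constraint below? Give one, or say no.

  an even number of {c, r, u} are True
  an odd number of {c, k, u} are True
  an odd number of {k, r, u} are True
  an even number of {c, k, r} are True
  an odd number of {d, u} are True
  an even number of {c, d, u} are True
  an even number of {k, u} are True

u: False, r: True, k: False, c: True, d: True

{c, r, u}: 2 true → even ✓
{c, k, u}: 1 true → odd ✓
{k, r, u}: 1 true → odd ✓
{c, k, r}: 2 true → even ✓
{d, u}: 1 true → odd ✓
{c, d, u}: 2 true → even ✓
{k, u}: 0 true → even ✓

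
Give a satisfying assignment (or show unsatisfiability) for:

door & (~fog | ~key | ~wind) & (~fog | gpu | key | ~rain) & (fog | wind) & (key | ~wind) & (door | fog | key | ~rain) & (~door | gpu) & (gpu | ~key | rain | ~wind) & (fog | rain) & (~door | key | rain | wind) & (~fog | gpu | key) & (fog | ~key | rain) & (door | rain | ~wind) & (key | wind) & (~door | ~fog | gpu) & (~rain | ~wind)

Unit clause (door) forces door = True.
In (~door | gpu) only gpu is left, so gpu = True.
Try fog = False:
  (fog | wind) forces wind = True.
  (key | ~wind) forces key = True.
  (fog | rain) forces rain = True.
  clause (~rain | ~wind) is falsified — backtrack.
So fog = True.
Set rain = True.
  then (~rain | ~wind) forces wind = False.
  then (key | wind) forces key = True.
All clauses satisfied.

door=T, fog=T, gpu=T, rain=T, key=T, wind=F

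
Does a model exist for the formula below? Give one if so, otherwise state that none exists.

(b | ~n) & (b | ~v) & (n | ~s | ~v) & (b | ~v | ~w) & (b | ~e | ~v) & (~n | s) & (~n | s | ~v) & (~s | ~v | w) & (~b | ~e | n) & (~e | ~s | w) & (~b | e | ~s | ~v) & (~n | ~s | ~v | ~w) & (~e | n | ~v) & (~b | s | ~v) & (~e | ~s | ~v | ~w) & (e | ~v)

Set b = True.
Set w = False.
Try e = True:
  (~b | ~e | n) forces n = True.
  (~n | s) forces s = True.
  clause (~e | ~s | w) is falsified — backtrack.
So e = False.
  then (e | ~v) forces v = False.
Set s = True.
Set n = True.
All clauses satisfied.

b = True; w = False; e = False; s = True; n = True; v = False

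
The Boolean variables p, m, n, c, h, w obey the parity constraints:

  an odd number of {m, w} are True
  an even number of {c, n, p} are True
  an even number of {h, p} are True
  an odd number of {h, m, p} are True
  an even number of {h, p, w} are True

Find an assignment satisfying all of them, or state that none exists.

p=F; m=T; n=F; c=F; h=F; w=F

{m, w}: 1 true → odd ✓
{c, n, p}: 0 true → even ✓
{h, p}: 0 true → even ✓
{h, m, p}: 1 true → odd ✓
{h, p, w}: 0 true → even ✓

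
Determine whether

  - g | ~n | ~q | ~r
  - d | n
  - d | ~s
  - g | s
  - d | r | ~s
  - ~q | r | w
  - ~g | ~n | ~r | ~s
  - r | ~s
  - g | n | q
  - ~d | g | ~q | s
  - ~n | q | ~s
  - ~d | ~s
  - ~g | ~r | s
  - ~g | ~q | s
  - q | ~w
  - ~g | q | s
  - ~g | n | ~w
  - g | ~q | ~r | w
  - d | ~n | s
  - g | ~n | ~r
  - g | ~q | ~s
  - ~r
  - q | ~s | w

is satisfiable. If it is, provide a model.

Case r = True:
  Clause (~r) is falsified — contradiction.
Case r = False:
  (r | ~s) forces s = False.
  (g | s) forces g = True.
  (~g | ~q | s) forces q = False.
  Clause (~g | q | s) is falsified — contradiction.
Both cases fail, so the formula is unsatisfiable.

No satisfying assignment exists.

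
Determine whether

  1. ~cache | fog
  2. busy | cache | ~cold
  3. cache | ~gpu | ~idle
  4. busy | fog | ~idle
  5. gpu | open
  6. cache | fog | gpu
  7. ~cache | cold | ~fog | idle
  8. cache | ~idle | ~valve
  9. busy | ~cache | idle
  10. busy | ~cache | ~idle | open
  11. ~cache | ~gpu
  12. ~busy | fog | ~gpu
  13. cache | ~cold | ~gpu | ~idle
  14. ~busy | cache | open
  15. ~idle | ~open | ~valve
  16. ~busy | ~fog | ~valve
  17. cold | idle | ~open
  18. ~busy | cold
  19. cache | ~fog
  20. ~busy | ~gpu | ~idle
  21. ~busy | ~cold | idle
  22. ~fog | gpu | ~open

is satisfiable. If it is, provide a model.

Set idle = False.
Set valve = False.
Try open = True:
  (cold | idle | ~open) forces cold = True.
  (~busy | ~cold | idle) forces busy = False.
  (busy | cache | ~cold) forces cache = True.
  clause (busy | ~cache | idle) is falsified — backtrack.
So open = False.
  then (gpu | open) forces gpu = True.
  then (~cache | ~gpu) forces cache = False.
  then (~busy | cache | open) forces busy = False.
  then (cache | ~fog) forces fog = False.
  then (busy | cache | ~cold) forces cold = False.
All clauses satisfied.

idle = False, valve = False, open = False, cold = False, busy = False, cache = False, gpu = True, fog = False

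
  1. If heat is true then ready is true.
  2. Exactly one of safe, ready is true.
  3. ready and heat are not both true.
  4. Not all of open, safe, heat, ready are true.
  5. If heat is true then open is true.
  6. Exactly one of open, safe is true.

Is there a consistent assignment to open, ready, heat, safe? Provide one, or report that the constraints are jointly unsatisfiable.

open=T; ready=T; heat=F; safe=F

  (1) heat=F ⇒ ready: vacuous ✓
  (2) {safe, ready}: 1 true — exactly one ✓
  (3) ready=T, heat=F — not both ✓
  (4) {open, safe, heat, ready}: 2/4 true — not all ✓
  (5) heat=F ⇒ open: vacuous ✓
  (6) {open, safe}: 1 true — exactly one ✓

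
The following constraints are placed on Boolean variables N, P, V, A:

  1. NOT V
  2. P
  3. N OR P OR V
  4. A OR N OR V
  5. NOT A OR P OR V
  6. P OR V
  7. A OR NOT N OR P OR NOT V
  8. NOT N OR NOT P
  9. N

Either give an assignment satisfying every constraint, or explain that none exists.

Case N = True:
  (NOT V) forces V = False.
  (P) forces P = True.
  Clause (NOT N OR NOT P) is falsified — contradiction.
Case N = False:
  Clause (N) is falsified — contradiction.
Both cases fail, so the formula is unsatisfiable.

No satisfying assignment exists.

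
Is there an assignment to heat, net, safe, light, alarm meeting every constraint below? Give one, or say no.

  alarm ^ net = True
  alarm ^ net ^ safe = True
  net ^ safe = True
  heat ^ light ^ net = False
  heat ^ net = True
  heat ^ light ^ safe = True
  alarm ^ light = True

heat = False, net = True, safe = False, light = True, alarm = False

alarm ^ net = F ^ T = True ✓
alarm ^ net ^ safe = F ^ T ^ F = True ✓
net ^ safe = T ^ F = True ✓
heat ^ light ^ net = F ^ T ^ T = False ✓
heat ^ net = F ^ T = True ✓
heat ^ light ^ safe = F ^ T ^ F = True ✓
alarm ^ light = F ^ T = True ✓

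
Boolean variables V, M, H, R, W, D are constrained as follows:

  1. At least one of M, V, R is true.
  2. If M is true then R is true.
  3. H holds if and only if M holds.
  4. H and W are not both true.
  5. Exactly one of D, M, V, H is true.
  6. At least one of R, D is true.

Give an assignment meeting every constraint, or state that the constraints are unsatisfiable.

V = False; M = False; H = False; R = True; W = False; D = True

  (1) {M, V, R}: 1 true — at least one ✓
  (2) M=F ⇒ R: vacuous ✓
  (3) H=F, M=F — same ✓
  (4) H=F, W=F — not both ✓
  (5) {D, M, V, H}: 1 true — exactly one ✓
  (6) {R, D}: 2 true — at least one ✓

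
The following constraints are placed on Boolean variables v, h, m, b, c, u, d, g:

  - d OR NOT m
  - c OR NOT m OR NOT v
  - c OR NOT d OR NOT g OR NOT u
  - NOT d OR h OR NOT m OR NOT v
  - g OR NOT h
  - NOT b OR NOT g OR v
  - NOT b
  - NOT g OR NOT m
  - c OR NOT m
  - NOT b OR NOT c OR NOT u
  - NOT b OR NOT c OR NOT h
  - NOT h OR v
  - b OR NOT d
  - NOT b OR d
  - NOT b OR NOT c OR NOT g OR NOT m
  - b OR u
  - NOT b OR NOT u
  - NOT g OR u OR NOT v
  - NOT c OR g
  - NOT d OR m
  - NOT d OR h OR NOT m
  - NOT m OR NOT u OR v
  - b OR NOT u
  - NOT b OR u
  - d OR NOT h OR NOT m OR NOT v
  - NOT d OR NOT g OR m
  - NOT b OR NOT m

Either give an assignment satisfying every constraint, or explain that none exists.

Case u = True:
  (NOT b) forces b = False.
  Clause (b OR NOT u) is falsified — contradiction.
Case u = False:
  (NOT b) forces b = False.
  Clause (b OR u) is falsified — contradiction.
Both cases fail, so the formula is unsatisfiable.

Unsatisfiable — no assignment works.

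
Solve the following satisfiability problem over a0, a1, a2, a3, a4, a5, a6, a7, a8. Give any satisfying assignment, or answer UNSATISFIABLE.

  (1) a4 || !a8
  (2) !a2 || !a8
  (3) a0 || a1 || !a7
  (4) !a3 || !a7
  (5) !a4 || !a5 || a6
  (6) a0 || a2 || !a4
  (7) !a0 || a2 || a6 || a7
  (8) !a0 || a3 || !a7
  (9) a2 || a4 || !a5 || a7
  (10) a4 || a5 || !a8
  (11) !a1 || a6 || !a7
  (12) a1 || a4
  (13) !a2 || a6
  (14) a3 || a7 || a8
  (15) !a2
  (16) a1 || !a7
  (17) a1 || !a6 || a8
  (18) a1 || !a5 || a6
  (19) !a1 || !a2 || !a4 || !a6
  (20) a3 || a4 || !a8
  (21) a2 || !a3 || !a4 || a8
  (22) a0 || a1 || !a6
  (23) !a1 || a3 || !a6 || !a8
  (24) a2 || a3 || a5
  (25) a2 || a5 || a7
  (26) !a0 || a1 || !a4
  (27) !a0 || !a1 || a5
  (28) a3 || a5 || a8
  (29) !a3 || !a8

a0 = False; a1 = True; a2 = False; a3 = False; a4 = False; a5 = True; a6 = True; a7 = True; a8 = False

Unit clause (!a2) forces a2 = False.
Set a0 = False.
  then (a0 || a2 || !a4) forces a4 = False.
  then (a1 || a4) forces a1 = True.
  then (a4 || !a8) forces a8 = False.
Try a3 = True:
  (!a3 || !a7) forces a7 = False.
  (a2 || a4 || !a5 || a7) forces a5 = False.
  clause (a2 || a5 || a7) is falsified — backtrack.
So a3 = False.
  then (a3 || a7 || a8) forces a7 = True.
  then (a2 || a3 || a5) forces a5 = True.
  then (!a1 || a6 || !a7) forces a6 = True.
All clauses satisfied.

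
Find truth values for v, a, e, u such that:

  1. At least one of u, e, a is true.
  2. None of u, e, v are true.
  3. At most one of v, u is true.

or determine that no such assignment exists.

v = False, a = True, e = False, u = False

  (1) {u, e, a}: 1 true — at least one ✓
  (2) {u, e, v}: 0 true — none ✓
  (3) {v, u}: 0 true — at most one ✓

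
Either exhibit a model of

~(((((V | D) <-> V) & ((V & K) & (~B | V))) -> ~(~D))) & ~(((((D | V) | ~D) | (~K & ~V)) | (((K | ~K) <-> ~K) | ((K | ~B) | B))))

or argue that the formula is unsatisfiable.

Unsatisfiable — no assignment works.

The conjunct ~(((((D | V) | ~D) | (~K & ~V)) | (((K | ~K) <-> ~K) | ((K | ~B) | B)))) is unsatisfiable on its own:
  K = True: this becomes ~((((D | V) | ~D) | True)) = False.
  K = False: this becomes ~(((((D | V) | ~D) | ~V) | True)) = False.
So the whole conjunction is unsatisfiable.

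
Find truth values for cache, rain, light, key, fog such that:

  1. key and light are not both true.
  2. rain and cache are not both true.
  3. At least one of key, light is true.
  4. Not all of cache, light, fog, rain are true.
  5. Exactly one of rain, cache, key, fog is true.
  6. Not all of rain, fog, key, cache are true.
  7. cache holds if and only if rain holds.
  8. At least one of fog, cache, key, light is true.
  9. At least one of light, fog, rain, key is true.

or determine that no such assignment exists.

cache = False; rain = False; light = False; key = True; fog = False

  (1) key=T, light=F — not both ✓
  (2) rain=F, cache=F — not both ✓
  (3) {key, light}: 1 true — at least one ✓
  (4) {cache, light, fog, rain}: 0/4 true — not all ✓
  (5) {rain, cache, key, fog}: 1 true — exactly one ✓
  (6) {rain, fog, key, cache}: 1/4 true — not all ✓
  (7) cache=F, rain=F — same ✓
  (8) {fog, cache, key, light}: 1 true — at least one ✓
  (9) {light, fog, rain, key}: 1 true — at least one ✓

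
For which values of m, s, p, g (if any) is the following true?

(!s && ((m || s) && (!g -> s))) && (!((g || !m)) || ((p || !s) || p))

m: True, s: False, p: True, g: True

  !s && ((m || s) && (!g -> s)) = True
    !s = True
    (m || s) && (!g -> s) = True
      m || s = True
      !g -> s = True
        !g = False
  !((g || !m)) || ((p || !s) || p) = True
    !((g || !m)) = False
      g || !m = True
        !m = False
    (p || !s) || p = True
      p || !s = True
        !s = True
Both conjuncts True, so the formula holds.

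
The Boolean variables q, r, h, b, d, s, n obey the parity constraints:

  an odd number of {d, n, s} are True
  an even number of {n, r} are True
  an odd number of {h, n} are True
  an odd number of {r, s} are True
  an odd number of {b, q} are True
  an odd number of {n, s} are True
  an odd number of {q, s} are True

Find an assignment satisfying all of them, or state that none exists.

q: True, r: True, h: False, b: False, d: False, s: False, n: True

{d, n, s}: 1 true → odd ✓
{n, r}: 2 true → even ✓
{h, n}: 1 true → odd ✓
{r, s}: 1 true → odd ✓
{b, q}: 1 true → odd ✓
{n, s}: 1 true → odd ✓
{q, s}: 1 true → odd ✓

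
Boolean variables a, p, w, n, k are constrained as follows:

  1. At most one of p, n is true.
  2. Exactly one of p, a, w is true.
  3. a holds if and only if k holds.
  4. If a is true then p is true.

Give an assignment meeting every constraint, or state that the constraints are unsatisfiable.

a=F; p=F; w=T; n=F; k=F

  (1) {p, n}: 0 true — at most one ✓
  (2) {p, a, w}: 1 true — exactly one ✓
  (3) a=F, k=F — same ✓
  (4) a=F ⇒ p: vacuous ✓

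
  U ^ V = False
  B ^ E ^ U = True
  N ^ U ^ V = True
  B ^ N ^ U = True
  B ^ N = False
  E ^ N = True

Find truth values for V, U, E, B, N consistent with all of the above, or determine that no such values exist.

Unsatisfiable — no assignment works.

Adding constraints 2, 4, 6 mod 2: every variable appears an even number of times on the left, so the left side is 0.
But the right sides sum to 1 (mod 2). 0 ≠ 1 — the system is inconsistent.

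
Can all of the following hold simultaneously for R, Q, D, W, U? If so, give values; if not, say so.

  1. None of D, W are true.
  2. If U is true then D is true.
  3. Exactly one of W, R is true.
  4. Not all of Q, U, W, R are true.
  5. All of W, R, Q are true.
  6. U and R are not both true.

No satisfying assignment exists.

Case W = True:
  Constraint (1) is violated (W=T) — contradiction.
Case W = False:
  Constraint (5) is violated (W=F) — contradiction.
Both cases fail — unsatisfiable.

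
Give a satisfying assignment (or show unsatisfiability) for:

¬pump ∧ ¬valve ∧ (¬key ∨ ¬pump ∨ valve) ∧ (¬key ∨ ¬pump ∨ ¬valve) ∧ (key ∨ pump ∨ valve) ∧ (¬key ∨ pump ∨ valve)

Case pump = True:
  Clause (¬pump) is falsified — contradiction.
Case pump = False:
  (¬valve) forces valve = False.
  (key ∨ pump ∨ valve) forces key = True.
  Clause (¬key ∨ pump ∨ valve) is falsified — contradiction.
Both cases fail, so the formula is unsatisfiable.

Unsatisfiable — no assignment works.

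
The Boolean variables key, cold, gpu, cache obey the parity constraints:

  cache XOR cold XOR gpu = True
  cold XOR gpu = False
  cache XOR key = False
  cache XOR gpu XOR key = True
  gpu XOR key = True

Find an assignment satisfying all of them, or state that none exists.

Adding constraints 1, 2, 4, 5 mod 2: every variable appears an even number of times on the left, so the left side is 0.
But the right sides sum to 1 (mod 2). 0 ≠ 1 — the system is inconsistent.

Unsatisfiable — no assignment works.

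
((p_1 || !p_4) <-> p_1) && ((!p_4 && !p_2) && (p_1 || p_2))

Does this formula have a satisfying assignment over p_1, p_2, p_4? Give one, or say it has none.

p_1=T, p_2=F, p_4=F

  (p_1 || !p_4) <-> p_1 = True
    p_1 || !p_4 = True
      !p_4 = True
  (!p_4 && !p_2) && (p_1 || p_2) = True
    !p_4 && !p_2 = True
      !p_4 = True
      !p_2 = True
    p_1 || p_2 = True
Both conjuncts True, so the formula holds.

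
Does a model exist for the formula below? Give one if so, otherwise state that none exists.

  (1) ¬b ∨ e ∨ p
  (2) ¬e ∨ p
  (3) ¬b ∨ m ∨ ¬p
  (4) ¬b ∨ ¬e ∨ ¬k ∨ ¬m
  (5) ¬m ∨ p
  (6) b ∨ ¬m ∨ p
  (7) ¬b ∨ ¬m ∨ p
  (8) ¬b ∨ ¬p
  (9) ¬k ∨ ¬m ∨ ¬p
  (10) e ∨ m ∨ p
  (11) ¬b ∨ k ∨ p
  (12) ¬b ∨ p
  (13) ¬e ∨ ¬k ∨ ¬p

k: False, p: True, e: True, m: True, b: False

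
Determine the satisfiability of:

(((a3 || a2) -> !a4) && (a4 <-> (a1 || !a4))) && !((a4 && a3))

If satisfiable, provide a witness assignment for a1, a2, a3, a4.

a1=T, a2=F, a3=F, a4=T

  ((a3 || a2) -> !a4) && (a4 <-> (a1 || !a4)) = True
    (a3 || a2) -> !a4 = True
      a3 || a2 = False
      !a4 = False
    a4 <-> (a1 || !a4) = True
      a1 || !a4 = True
        !a4 = False
  !((a4 && a3)) = True
    a4 && a3 = False
Both conjuncts True, so the formula holds.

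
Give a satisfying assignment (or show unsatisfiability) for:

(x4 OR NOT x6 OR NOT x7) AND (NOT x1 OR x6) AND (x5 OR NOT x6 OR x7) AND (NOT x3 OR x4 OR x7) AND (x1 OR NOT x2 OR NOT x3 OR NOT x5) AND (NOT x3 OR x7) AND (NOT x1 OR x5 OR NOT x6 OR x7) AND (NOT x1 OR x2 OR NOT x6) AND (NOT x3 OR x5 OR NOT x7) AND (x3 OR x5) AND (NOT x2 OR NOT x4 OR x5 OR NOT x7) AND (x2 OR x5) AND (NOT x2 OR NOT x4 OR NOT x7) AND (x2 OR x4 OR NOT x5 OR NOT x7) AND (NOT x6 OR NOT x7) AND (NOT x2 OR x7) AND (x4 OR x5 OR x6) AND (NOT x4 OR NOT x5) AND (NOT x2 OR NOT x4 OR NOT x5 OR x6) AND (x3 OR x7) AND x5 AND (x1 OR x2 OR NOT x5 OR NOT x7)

x1 = False, x2 = True, x3 = False, x4 = False, x5 = True, x6 = False, x7 = True

Unit clause (x5) forces x5 = True.
In (NOT x4 OR NOT x5) only NOT x4 is left, so x4 = False.
Set x1 = False.
Set x2 = True.
  then (x1 OR NOT x2 OR NOT x3 OR NOT x5) forces x3 = False.
  then (NOT x2 OR x7) forces x7 = True.
  then (x4 OR NOT x6 OR NOT x7) forces x6 = False.
All clauses satisfied.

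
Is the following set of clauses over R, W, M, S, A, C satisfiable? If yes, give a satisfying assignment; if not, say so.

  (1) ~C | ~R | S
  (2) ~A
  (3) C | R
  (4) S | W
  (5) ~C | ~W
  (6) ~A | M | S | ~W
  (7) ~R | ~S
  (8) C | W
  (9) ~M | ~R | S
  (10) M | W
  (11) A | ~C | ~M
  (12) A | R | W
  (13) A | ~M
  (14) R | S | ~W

Unit clause (~A) forces A = False.
In (A | ~M) only ~M is left, so M = False.
In (M | W) only W is left, so W = True.
In (~C | ~W) only ~C is left, so C = False.
In (C | R) only R is left, so R = True.
In (~R | ~S) only ~S is left, so S = False.
All clauses satisfied.

R = True, W = True, M = False, S = False, A = False, C = False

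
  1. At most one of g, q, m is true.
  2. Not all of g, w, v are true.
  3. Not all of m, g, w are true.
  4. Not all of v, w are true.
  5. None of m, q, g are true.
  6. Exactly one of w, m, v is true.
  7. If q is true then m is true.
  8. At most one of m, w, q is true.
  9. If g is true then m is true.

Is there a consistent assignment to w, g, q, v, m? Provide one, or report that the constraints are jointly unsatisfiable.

w: False; g: False; q: False; v: True; m: False

  (1) {g, q, m}: 0 true — at most one ✓
  (2) {g, w, v}: 1/3 true — not all ✓
  (3) {m, g, w}: 0/3 true — not all ✓
  (4) {v, w}: 1/2 true — not all ✓
  (5) {m, q, g}: 0 true — none ✓
  (6) {w, m, v}: 1 true — exactly one ✓
  (7) q=F ⇒ m: vacuous ✓
  (8) {m, w, q}: 0 true — at most one ✓
  (9) g=F ⇒ m: vacuous ✓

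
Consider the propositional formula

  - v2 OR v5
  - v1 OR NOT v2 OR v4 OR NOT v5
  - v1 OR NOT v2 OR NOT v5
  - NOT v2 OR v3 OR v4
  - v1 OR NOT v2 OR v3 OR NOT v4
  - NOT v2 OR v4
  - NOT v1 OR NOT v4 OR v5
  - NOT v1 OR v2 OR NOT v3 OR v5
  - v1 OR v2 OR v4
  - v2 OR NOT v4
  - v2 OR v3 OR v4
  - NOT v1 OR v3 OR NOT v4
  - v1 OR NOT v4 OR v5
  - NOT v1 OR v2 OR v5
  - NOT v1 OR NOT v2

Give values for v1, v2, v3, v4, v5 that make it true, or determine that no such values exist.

Set v1 = True.
  then (NOT v1 OR NOT v2) forces v2 = False.
  then (v2 OR v5) forces v5 = True.
  then (v2 OR NOT v4) forces v4 = False.
  then (v2 OR v3 OR v4) forces v3 = True.
All clauses satisfied.

v1 = True, v2 = False, v3 = True, v4 = False, v5 = True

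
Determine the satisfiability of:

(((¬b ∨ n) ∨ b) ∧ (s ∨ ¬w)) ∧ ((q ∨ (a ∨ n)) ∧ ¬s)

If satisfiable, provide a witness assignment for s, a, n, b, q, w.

s: False, a: False, n: False, b: False, q: True, w: False

  ((¬b ∨ n) ∨ b) ∧ (s ∨ ¬w) = True
    (¬b ∨ n) ∨ b = True
      ¬b ∨ n = True
        ¬b = True
    s ∨ ¬w = True
      ¬w = True
  (q ∨ (a ∨ n)) ∧ ¬s = True
    q ∨ (a ∨ n) = True
      a ∨ n = False
    ¬s = True
Both conjuncts True, so the formula holds.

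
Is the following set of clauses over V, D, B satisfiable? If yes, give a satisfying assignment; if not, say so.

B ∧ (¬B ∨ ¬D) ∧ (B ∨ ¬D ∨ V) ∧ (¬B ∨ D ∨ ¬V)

V = False; D = False; B = True

Unit clause (B) forces B = True.
In (¬B ∨ ¬D) only ¬D is left, so D = False.
In (¬B ∨ D ∨ ¬V) only ¬V is left, so V = False.
All clauses satisfied.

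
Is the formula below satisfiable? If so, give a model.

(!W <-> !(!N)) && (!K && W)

K=F; W=T; N=F

  !W <-> !(!N) = True
    !W = False
    !(!N) = False
      !N = True
  !K && W = True
    !K = True
Both conjuncts True, so the formula holds.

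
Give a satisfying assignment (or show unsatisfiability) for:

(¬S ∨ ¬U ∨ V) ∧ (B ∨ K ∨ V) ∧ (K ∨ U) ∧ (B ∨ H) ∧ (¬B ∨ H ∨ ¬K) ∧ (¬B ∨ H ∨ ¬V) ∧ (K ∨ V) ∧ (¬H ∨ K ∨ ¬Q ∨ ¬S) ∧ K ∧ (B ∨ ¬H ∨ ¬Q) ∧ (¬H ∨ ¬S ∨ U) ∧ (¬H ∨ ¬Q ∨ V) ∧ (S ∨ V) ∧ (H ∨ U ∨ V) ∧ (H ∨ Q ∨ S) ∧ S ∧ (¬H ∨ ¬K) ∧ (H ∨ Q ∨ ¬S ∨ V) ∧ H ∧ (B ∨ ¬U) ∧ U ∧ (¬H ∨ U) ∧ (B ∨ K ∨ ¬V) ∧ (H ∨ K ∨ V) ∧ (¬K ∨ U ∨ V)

The formula is unsatisfiable.

Case H = True:
  (K) forces K = True.
  Clause (¬H ∨ ¬K) is falsified — contradiction.
Case H = False:
  Clause (H) is falsified — contradiction.
Both cases fail, so the formula is unsatisfiable.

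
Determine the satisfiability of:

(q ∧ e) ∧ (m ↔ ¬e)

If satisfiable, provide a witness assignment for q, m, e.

q = True; m = False; e = True

  q ∧ e = True
  m ↔ ¬e = True
    ¬e = False
Both conjuncts True, so the formula holds.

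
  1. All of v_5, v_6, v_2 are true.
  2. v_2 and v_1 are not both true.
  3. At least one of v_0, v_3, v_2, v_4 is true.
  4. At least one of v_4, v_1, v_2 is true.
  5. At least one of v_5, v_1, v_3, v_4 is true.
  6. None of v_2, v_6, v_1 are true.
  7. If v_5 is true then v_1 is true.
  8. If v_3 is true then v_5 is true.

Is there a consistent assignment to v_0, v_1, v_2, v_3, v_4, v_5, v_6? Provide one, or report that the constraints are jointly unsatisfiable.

Case v_2 = True:
  Constraint (6) is violated (v_2=T) — contradiction.
Case v_2 = False:
  Constraint (1) is violated (v_2=F) — contradiction.
Both cases fail — unsatisfiable.

UNSATISFIABLE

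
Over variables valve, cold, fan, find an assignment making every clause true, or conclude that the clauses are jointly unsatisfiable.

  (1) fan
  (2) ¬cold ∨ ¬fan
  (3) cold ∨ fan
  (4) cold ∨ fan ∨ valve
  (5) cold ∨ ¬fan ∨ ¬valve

Unit clause (fan) forces fan = True.
In (¬cold ∨ ¬fan) only ¬cold is left, so cold = False.
In (cold ∨ ¬fan ∨ ¬valve) only ¬valve is left, so valve = False.
Check each clause:
  (fan): fan holds.
  (¬cold ∨ ¬fan): ¬cold holds.
  (cold ∨ fan): fan holds.
  (cold ∨ fan ∨ valve): fan holds.
  (cold ∨ ¬fan ∨ ¬valve): ¬valve holds.
All clauses satisfied.

valve = False; cold = False; fan = True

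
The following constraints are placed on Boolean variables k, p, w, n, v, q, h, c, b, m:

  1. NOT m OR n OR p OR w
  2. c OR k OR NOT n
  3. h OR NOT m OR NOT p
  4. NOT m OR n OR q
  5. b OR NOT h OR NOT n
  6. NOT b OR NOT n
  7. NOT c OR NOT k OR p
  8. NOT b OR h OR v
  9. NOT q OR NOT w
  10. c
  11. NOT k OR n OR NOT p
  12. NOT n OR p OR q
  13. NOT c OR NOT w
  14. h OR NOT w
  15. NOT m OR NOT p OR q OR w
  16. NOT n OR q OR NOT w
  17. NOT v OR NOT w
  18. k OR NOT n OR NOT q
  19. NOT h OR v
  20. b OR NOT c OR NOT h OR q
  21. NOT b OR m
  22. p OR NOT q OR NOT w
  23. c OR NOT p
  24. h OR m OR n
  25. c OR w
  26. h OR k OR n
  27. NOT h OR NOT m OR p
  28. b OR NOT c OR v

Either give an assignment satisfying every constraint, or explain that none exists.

k: True, p: True, w: False, n: True, v: True, q: True, h: False, c: True, b: False, m: False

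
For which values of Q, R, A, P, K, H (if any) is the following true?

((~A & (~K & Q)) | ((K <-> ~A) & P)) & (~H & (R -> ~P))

Q = False, R = False, A = False, P = True, K = True, H = False

  (~A & (~K & Q)) | ((K <-> ~A) & P) = True
    ~A & (~K & Q) = False
      ~A = True
      ~K & Q = False
        ~K = False
    (K <-> ~A) & P = True
      K <-> ~A = True
        ~A = True
  ~H & (R -> ~P) = True
    ~H = True
    R -> ~P = True
      ~P = False
Both conjuncts True, so the formula holds.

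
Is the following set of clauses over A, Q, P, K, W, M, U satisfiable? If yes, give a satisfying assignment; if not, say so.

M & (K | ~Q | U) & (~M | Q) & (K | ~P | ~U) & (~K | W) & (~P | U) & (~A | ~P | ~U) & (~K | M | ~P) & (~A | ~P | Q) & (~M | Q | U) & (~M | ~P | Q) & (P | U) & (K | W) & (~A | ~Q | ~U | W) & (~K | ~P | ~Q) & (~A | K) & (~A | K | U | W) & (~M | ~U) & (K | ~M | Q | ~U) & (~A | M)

Case M = True:
  (~M | Q) forces Q = True.
  (~M | ~U) forces U = False.
  (K | ~Q | U) forces K = True.
  (~K | W) forces W = True.
  (~P | U) forces P = False.
  Clause (P | U) is falsified — contradiction.
Case M = False:
  Clause (M) is falsified — contradiction.
Both cases fail, so the formula is unsatisfiable.

UNSATISFIABLE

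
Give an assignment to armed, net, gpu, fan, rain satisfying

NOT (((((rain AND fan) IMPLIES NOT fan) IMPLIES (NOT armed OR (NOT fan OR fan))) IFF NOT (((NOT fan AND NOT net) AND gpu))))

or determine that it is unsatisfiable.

armed: False, net: False, gpu: True, fan: False, rain: False

  NOT (((((rain AND fan) IMPLIES NOT fan) IMPLIES (NOT armed OR (NOT fan OR fan))) IFF NOT (((NOT fan AND NOT net) AND gpu)))) = True
    (((rain AND fan) IMPLIES NOT fan) IMPLIES (NOT armed OR (NOT fan OR fan))) IFF NOT (((NOT fan AND NOT net) AND gpu)) = False
      ((rain AND fan) IMPLIES NOT fan) IMPLIES (NOT armed OR (NOT fan OR fan)) = True
        (rain AND fan) IMPLIES NOT fan = True
          rain AND fan = False
          NOT fan = True
        NOT armed OR (NOT fan OR fan) = True
          NOT armed = True
          NOT fan OR fan = True
            NOT fan = True
      NOT (((NOT fan AND NOT net) AND gpu)) = False
        (NOT fan AND NOT net) AND gpu = True
          NOT fan AND NOT net = True
            NOT fan = True
            NOT net = True
The formula evaluates to True.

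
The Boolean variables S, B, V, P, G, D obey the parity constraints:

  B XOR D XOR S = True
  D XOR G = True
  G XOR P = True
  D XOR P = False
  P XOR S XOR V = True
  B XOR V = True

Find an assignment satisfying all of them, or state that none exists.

The formula is unsatisfiable.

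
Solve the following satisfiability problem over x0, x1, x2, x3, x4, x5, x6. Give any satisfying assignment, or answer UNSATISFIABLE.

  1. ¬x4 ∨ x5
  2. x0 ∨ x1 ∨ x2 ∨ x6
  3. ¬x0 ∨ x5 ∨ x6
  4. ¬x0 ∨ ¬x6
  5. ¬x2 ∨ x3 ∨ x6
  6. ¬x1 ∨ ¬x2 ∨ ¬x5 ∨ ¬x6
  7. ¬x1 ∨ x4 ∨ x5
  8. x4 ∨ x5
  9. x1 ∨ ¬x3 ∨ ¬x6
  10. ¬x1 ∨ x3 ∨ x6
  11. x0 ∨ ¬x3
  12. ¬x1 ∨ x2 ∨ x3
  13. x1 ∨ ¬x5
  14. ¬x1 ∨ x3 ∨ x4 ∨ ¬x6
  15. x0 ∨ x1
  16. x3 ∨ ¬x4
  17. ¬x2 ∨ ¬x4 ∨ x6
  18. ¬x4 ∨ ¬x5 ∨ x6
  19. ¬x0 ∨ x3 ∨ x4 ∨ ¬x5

Set x0 = True.
  then (¬x0 ∨ ¬x6) forces x6 = False.
  then (¬x0 ∨ x5 ∨ x6) forces x5 = True.
  then (x1 ∨ ¬x5) forces x1 = True.
  then (¬x4 ∨ ¬x5 ∨ x6) forces x4 = False.
  then (¬x0 ∨ x3 ∨ x4 ∨ ¬x5) forces x3 = True.
Set x2 = True.
All clauses satisfied.

x0: True, x1: True, x2: True, x3: True, x4: False, x5: True, x6: False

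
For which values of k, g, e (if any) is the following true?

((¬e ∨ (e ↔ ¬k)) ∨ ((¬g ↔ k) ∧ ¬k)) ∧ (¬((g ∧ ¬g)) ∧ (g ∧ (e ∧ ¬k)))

k = False, g = True, e = True

  (¬e ∨ (e ↔ ¬k)) ∨ ((¬g ↔ k) ∧ ¬k) = True
    ¬e ∨ (e ↔ ¬k) = True
      ¬e = False
      e ↔ ¬k = True
        ¬k = True
    (¬g ↔ k) ∧ ¬k = True
      ¬g ↔ k = True
        ¬g = False
      ¬k = True
  ¬((g ∧ ¬g)) ∧ (g ∧ (e ∧ ¬k)) = True
    ¬((g ∧ ¬g)) = True
      g ∧ ¬g = False
        ¬g = False
    g ∧ (e ∧ ¬k) = True
      e ∧ ¬k = True
        ¬k = True
Both conjuncts True, so the formula holds.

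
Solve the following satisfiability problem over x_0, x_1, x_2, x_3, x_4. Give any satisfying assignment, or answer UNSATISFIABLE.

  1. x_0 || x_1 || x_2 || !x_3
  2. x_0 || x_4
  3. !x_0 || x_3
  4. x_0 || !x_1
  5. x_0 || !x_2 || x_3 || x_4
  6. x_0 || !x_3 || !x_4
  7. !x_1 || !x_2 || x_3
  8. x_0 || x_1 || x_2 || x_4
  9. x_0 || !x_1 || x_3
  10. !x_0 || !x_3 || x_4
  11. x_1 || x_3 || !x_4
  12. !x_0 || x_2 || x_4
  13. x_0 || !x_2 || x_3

Try x_0 = False:
  (x_0 || x_4) forces x_4 = True.
  (x_0 || !x_1) forces x_1 = False.
  (x_0 || !x_3 || !x_4) forces x_3 = False.
  clause (x_1 || x_3 || !x_4) is falsified — backtrack.
So x_0 = True.
  then (!x_0 || x_3) forces x_3 = True.
  then (!x_0 || !x_3 || x_4) forces x_4 = True.
Set x_1 = True.
Set x_2 = True.
All clauses satisfied.

x_0 = True; x_1 = True; x_2 = True; x_3 = True; x_4 = True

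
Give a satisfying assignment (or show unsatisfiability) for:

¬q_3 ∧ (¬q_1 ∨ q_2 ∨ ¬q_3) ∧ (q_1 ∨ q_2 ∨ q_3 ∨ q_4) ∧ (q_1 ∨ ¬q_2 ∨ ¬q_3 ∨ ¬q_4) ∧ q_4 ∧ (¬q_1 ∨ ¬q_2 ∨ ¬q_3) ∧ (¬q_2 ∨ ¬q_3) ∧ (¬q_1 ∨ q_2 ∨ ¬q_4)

q_1 = False, q_2 = True, q_3 = False, q_4 = True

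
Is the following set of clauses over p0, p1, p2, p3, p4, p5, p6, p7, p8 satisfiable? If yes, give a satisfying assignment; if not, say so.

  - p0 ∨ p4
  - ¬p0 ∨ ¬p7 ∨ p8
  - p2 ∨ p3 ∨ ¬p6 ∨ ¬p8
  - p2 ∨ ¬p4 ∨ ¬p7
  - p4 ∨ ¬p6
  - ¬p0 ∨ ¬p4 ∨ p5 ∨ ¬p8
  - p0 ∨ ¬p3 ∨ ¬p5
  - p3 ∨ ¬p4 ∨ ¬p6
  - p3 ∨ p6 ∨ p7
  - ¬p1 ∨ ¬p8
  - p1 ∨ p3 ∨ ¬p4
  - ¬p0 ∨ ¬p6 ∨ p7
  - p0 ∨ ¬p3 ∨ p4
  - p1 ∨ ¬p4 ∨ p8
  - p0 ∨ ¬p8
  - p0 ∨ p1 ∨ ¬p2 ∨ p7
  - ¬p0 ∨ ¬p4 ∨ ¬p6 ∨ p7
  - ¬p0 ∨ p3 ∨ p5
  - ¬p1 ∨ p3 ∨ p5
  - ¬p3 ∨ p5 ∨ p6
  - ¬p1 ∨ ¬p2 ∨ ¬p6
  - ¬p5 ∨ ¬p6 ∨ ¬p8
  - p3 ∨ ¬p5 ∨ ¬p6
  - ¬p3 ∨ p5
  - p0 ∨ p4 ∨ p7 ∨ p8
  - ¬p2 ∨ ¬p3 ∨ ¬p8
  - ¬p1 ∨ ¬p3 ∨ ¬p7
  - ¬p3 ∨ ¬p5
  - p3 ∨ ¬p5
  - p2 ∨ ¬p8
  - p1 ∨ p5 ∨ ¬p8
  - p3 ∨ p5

UNSATISFIABLE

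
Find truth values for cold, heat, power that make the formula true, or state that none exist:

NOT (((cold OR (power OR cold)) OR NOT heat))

cold = False, heat = True, power = False

  NOT (((cold OR (power OR cold)) OR NOT heat)) = True
    (cold OR (power OR cold)) OR NOT heat = False
      cold OR (power OR cold) = False
        power OR cold = False
      NOT heat = False
The formula evaluates to True.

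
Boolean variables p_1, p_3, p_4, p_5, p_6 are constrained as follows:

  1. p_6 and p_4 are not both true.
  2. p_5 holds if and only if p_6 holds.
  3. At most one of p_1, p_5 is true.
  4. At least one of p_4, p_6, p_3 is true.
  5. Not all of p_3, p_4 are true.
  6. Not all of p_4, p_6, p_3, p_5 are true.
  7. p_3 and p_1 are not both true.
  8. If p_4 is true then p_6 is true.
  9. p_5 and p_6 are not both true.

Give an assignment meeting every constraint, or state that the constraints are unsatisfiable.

p_1: False, p_3: True, p_4: False, p_5: False, p_6: False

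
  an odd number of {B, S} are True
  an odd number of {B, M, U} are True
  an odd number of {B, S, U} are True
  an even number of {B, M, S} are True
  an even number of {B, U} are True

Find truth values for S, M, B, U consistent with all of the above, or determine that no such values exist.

S = True, M = True, B = False, U = False

{B, S}: 1 true → odd ✓
{B, M, U}: 1 true → odd ✓
{B, S, U}: 1 true → odd ✓
{B, M, S}: 2 true → even ✓
{B, U}: 0 true → even ✓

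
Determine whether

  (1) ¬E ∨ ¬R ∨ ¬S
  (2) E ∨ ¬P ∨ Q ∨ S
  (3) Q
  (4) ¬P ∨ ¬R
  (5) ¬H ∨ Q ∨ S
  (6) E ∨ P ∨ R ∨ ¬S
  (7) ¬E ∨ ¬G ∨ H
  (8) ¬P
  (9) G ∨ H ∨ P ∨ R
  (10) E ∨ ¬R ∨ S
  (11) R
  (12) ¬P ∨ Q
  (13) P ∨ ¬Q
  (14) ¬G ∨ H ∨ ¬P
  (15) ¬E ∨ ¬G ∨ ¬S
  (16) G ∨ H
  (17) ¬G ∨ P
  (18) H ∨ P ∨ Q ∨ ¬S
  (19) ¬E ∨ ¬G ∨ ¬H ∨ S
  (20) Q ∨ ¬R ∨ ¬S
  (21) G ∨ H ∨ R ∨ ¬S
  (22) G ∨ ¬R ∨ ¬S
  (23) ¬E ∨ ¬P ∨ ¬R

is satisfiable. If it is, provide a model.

Unsatisfiable

Case P = True:
  Clause (¬P) is falsified — contradiction.
Case P = False:
  (Q) forces Q = True.
  Clause (P ∨ ¬Q) is falsified — contradiction.
Both cases fail, so the formula is unsatisfiable.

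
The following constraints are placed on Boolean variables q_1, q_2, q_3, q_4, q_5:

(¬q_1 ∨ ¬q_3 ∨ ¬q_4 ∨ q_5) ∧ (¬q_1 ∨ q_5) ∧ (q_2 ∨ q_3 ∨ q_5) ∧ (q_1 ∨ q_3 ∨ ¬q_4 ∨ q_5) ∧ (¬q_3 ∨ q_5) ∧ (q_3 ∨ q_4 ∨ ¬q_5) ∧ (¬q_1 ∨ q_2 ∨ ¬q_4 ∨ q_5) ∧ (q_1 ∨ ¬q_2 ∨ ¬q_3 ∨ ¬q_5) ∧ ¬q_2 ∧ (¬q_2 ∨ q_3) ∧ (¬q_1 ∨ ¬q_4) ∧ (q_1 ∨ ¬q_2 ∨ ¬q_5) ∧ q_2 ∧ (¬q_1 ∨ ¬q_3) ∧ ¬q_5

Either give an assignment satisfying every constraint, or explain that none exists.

The formula is unsatisfiable.

Case q_2 = True:
  Clause (¬q_2) is falsified — contradiction.
Case q_2 = False:
  Clause (q_2) is falsified — contradiction.
Both cases fail, so the formula is unsatisfiable.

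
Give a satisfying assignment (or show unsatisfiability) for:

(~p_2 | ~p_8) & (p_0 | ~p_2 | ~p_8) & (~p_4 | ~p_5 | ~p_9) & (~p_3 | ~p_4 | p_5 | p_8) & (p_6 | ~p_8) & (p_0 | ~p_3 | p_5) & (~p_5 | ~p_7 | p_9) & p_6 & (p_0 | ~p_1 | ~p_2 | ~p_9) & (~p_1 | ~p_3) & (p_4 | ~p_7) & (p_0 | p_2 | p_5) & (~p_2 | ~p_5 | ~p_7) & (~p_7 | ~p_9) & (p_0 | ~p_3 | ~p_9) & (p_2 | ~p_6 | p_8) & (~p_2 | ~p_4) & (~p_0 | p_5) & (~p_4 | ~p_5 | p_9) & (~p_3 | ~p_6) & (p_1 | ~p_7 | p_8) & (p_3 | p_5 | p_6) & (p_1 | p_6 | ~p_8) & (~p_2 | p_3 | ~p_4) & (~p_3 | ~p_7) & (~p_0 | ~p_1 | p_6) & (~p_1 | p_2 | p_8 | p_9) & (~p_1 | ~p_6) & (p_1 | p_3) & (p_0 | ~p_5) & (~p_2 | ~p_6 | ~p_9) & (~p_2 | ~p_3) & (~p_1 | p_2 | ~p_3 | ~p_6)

UNSATISFIABLE

Case p_6 = True:
  (~p_3 | ~p_6) forces p_3 = False.
  (~p_1 | ~p_6) forces p_1 = False.
  Clause (p_1 | p_3) is falsified — contradiction.
Case p_6 = False:
  Clause (p_6) is falsified — contradiction.
Both cases fail, so the formula is unsatisfiable.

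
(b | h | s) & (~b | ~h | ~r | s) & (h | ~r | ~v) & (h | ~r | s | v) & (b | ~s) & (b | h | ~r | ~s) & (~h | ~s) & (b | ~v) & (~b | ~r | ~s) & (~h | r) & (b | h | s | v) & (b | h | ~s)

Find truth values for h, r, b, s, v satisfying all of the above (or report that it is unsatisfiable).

h: False, r: False, b: True, s: True, v: False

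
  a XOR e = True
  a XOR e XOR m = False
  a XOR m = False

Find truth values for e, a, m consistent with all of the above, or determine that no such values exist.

e = False, a = True, m = True

a XOR e = T XOR F = True ✓
a XOR e XOR m = T XOR F XOR T = False ✓
a XOR m = T XOR T = False ✓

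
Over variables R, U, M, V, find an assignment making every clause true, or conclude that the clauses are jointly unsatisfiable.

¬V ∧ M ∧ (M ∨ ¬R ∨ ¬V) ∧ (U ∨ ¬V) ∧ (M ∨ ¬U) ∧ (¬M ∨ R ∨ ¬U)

R: True, U: False, M: True, V: False

Unit clause (¬V) forces V = False.
Unit clause (M) forces M = True.
Set R = True.
Set U = False.
Check each clause:
  (¬V): ¬V holds.
  (M): M holds.
  (M ∨ ¬R ∨ ¬V): M holds.
  (U ∨ ¬V): ¬V holds.
  (M ∨ ¬U): M holds.
  (¬M ∨ R ∨ ¬U): R holds.
All clauses satisfied.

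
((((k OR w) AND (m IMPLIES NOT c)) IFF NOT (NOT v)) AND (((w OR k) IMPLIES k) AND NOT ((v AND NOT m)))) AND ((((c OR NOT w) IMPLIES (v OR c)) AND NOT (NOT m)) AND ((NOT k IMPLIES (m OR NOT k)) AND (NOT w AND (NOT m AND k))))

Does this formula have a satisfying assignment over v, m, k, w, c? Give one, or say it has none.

Unsatisfiable — no assignment works.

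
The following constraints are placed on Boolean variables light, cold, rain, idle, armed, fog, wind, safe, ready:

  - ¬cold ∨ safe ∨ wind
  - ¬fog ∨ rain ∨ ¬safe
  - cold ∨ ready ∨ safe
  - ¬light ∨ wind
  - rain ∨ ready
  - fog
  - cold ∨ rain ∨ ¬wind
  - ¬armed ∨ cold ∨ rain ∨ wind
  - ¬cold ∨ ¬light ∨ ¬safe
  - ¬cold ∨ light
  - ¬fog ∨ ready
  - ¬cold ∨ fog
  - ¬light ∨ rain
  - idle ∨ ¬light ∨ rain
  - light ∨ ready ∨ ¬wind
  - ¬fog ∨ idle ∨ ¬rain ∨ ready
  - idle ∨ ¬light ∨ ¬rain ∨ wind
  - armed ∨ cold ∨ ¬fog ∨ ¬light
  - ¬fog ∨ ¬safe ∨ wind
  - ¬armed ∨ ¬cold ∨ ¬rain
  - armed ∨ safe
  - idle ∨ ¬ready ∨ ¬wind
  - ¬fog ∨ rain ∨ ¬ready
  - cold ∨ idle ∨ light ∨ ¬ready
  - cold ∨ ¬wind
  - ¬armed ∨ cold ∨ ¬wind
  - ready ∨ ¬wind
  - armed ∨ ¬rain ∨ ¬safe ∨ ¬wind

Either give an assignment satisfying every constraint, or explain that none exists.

light = False; cold = False; rain = True; idle = True; armed = True; fog = True; wind = False; safe = False; ready = True

Unit clause (fog) forces fog = True.
In (¬fog ∨ ready) only ready is left, so ready = True.
In (¬fog ∨ rain ∨ ¬ready) only rain is left, so rain = True.
Set light = False.
  then (¬cold ∨ light) forces cold = False.
  then (cold ∨ idle ∨ light ∨ ¬ready) forces idle = True.
  then (cold ∨ ¬wind) forces wind = False.
  then (¬fog ∨ ¬safe ∨ wind) forces safe = False.
  then (armed ∨ safe) forces armed = True.
All clauses satisfied.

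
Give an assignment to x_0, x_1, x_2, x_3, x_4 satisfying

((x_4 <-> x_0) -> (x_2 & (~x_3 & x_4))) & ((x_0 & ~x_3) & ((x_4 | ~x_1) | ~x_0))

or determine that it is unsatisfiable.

x_0 = True, x_1 = False, x_2 = True, x_3 = False, x_4 = False

  (x_4 <-> x_0) -> (x_2 & (~x_3 & x_4)) = True
    x_4 <-> x_0 = False
    x_2 & (~x_3 & x_4) = False
      ~x_3 & x_4 = False
        ~x_3 = True
  (x_0 & ~x_3) & ((x_4 | ~x_1) | ~x_0) = True
    x_0 & ~x_3 = True
      ~x_3 = True
    (x_4 | ~x_1) | ~x_0 = True
      x_4 | ~x_1 = True
        ~x_1 = True
      ~x_0 = False
Both conjuncts True, so the formula holds.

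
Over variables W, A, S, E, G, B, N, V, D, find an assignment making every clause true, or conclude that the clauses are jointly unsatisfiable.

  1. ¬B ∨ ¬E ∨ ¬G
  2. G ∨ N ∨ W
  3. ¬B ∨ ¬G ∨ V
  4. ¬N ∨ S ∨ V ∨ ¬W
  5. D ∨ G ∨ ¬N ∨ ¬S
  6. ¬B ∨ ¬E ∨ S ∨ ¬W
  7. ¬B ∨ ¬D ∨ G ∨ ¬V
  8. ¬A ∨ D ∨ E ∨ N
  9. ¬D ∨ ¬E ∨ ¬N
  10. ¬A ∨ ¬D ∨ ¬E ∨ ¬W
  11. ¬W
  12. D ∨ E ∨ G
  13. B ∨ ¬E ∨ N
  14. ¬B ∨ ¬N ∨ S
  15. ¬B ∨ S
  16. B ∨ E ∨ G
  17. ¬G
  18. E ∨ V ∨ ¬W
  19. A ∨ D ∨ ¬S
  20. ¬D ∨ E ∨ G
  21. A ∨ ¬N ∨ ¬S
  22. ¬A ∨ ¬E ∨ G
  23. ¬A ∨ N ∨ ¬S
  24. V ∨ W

Unit clause (¬W) forces W = False.
Unit clause (¬G) forces G = False.
In (V ∨ W) only V is left, so V = True.
In (G ∨ N ∨ W) only N is left, so N = True.
Set A = False.
  then (A ∨ ¬N ∨ ¬S) forces S = False.
  then (¬B ∨ ¬N ∨ S) forces B = False.
  then (B ∨ E ∨ G) forces E = True.
  then (¬D ∨ ¬E ∨ ¬N) forces D = False.
All clauses satisfied.

W = False, A = False, S = False, E = True, G = False, B = False, N = True, V = True, D = False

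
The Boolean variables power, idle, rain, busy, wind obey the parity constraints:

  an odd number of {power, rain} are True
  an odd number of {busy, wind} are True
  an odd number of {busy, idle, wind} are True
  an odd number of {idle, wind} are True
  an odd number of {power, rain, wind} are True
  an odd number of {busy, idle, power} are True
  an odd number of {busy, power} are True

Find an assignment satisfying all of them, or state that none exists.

No satisfying assignment exists.

Adding constraints 1, 2, 3, 4, 5 mod 2: every variable appears an even number of times on the left, so the left side is 0.
But the right sides sum to 1 (mod 2). 0 ≠ 1 — the system is inconsistent.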